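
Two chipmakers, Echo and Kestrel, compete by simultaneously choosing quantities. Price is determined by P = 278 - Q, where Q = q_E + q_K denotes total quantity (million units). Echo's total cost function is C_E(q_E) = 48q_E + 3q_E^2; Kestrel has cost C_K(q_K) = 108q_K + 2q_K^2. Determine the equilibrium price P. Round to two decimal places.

228.21

Echo's profit: π_E = (278 - Q)q_E - (48q_E + 3q_E²). Setting ∂π_E/∂q_E = 0: 230 - 8q_E - (q_K) = 0.
Kestrel's profit: π_K = (278 - Q)q_K - (108q_K + 2q_K²). Setting ∂π_K/∂q_K = 0: 170 - 6q_K - (q_E) = 0.
Best responses: q_E = (230 - q_K)/8, q_K = (170 - q_E)/6.
Substituting one into the other gives q_E = 1210/47 and q_K = 1130/47.
Total output Q = 49.7872, so price P = 278 - 49.7872 = 228.2128.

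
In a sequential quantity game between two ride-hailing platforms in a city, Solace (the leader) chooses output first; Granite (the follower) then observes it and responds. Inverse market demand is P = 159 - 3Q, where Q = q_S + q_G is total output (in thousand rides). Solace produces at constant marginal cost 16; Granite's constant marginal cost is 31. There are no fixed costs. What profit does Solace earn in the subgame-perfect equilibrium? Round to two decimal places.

The follower Granite best-responds to any q_S: π_G = (159 - 3Q)q_G - 31q_G.
Follower FOC: 128 - 3q_S - 6q_G = 0, so q_G(q_S) = (128 - 3q_S)/6.
The leader anticipates this reaction. Substituting into P = 159 - 3Q gives P = 95 - (3/2)q_S, so π_S = (95 - (3/2)q_S)q_S - 16q_S.
Maximising: ∂π_S/∂q_S = 79 - 3q_S = 0, giving q_S = 79/3.
Then q_G = (128 - 3·(79/3))/6 = 49/6.
Price P = 159 - 3·(69/2) = 111/2.
Solace's profit: (111/2 - 16)·(79/3) = 1040.1667.

1040.17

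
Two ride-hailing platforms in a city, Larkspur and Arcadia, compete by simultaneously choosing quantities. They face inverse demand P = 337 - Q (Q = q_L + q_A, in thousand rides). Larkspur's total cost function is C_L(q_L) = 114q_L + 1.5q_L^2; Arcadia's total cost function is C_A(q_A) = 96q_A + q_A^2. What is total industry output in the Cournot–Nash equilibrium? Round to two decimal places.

85.95

Larkspur's profit: π_L = (337 - Q)q_L - (114q_L + (3/2)q_L²). Setting ∂π_L/∂q_L = 0: 223 - 5q_L - (q_A) = 0.
Arcadia's first-order condition: 241 - 4q_A - (q_L) = 0.
Rearranging gives the reaction functions q_L = (223 - q_A)/5 and q_A = (241 - q_L)/4.
Solving the pair: q_L = 651/19, q_A = 982/19.
Total output Q = 651/19 + 982/19 = 1633/19.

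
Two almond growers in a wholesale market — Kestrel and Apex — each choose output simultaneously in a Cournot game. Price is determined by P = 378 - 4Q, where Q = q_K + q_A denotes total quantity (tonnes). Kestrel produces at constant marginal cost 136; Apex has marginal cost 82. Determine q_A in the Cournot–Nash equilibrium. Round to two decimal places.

29.17

Kestrel's profit: π_K = (378 - 4Q)q_K - (136q_K). Setting ∂π_K/∂q_K = 0: 242 - 8q_K - 4(q_A) = 0.
Apex's first-order condition: 296 - 8q_A - 4(q_K) = 0.
Rearranging gives the reaction functions q_K = (242 - 4q_A)/8 and q_A = (296 - 4q_K)/8.
Solving the pair: q_K = 47/3, q_A = 175/6.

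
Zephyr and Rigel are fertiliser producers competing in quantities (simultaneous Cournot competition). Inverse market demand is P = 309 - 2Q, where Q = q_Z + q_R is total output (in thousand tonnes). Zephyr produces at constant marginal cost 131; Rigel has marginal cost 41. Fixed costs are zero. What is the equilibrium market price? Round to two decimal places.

160.33

Zephyr's profit: π_Z = (309 - 2Q)q_Z - (131q_Z). Setting ∂π_Z/∂q_Z = 0: 178 - 4q_Z - 2(q_R) = 0.
Rigel's first-order condition: 268 - 4q_R - 2(q_Z) = 0.
So q_Z = (178 - 2q_R)/4 and q_R = (268 - 2q_Z)/4.
Solving the pair: q_Z = 44/3, q_R = 179/3.
Total output Q = 223/3, so price P = 309 - 2·(223/3) = 481/3.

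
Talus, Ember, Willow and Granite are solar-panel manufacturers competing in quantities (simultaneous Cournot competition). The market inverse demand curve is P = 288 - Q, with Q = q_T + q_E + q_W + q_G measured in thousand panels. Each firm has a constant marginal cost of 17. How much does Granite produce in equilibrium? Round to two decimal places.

Each firm earns π_i = (288 - Q)q_i - 17q_i.
First-order condition (treating rivals' output as given): 271 - 2q_i - Σ_{j≠i} q_j = 0.
With identical firms every q_j equals q_i, so Σ_{j≠i} q_j = 3q_i and 271 = 5q_i, giving q_i = 271/5.

54.20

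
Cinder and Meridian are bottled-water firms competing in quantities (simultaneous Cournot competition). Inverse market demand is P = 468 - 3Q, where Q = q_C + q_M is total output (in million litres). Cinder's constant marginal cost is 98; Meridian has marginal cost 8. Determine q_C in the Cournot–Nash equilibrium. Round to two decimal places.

Cinder's profit: π_C = (468 - 3Q)q_C - (98q_C). Setting ∂π_C/∂q_C = 0: 370 - 6q_C - 3(q_M) = 0.
Meridian's first-order condition: 460 - 6q_M - 3(q_C) = 0.
Rearranging gives the reaction functions q_C = (370 - 3q_M)/6 and q_M = (460 - 3q_C)/6.
Substituting one into the other gives q_C = 280/9 and q_M = 550/9.

31.11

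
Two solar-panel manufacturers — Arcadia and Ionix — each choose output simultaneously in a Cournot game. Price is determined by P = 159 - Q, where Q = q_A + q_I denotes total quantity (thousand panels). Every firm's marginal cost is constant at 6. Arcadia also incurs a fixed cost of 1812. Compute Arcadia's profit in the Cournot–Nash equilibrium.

A representative firm's profit is π_i = q_i(159 - Q) - 6q_i.
Setting ∂π_i/∂q_i = 0 with rivals' quantities fixed: 153 - 2q_i - q_j = 0.
By symmetry each firm produces the same amount; substituting q_j = q_i yields q_i = 153/3 = 51.
Price P = 159 - 102 = 57.
Arcadia's profit: (57 - 6)·51 - 1812 = 789.

789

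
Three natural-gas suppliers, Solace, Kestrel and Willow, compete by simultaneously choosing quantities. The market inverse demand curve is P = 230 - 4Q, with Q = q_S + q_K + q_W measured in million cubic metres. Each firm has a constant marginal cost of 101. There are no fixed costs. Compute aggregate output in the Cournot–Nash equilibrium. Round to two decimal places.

24.19

Each firm earns π_i = (230 - 4Q)q_i - 101q_i.
Setting ∂π_i/∂q_i = 0 with rivals' quantities fixed: 129 - 8q_i - 4·Σ_{j≠i} q_j = 0.
By symmetry each firm produces the same amount; substituting Σ_{j≠i} q_j = 2q_i yields q_i = 129/16.
Total output Q = 129/16 + 129/16 + 129/16 = 387/16.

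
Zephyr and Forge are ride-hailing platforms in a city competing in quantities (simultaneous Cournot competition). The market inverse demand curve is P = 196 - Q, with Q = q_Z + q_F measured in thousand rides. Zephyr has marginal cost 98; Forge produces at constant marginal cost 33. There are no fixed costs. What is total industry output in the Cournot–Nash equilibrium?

87

Zephyr's profit: π_Z = (196 - Q)q_Z - (98q_Z). Setting ∂π_Z/∂q_Z = 0: 98 - 2q_Z - (q_F) = 0.
Forge's first-order condition: 163 - 2q_F - (q_Z) = 0.
So q_Z = (98 - q_F)/2 and q_F = (163 - q_Z)/2.
Substituting one into the other gives q_Z = 11 and q_F = 76.
Total output Q = 11 + 76 = 87.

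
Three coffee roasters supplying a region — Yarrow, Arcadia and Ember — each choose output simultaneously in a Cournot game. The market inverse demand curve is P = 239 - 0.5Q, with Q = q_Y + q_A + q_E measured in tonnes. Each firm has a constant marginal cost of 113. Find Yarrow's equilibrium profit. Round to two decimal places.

Each firm earns π_i = (239 - 0.5Q)q_i - 113q_i.
First-order condition (treating rivals' output as given): 126 - q_i - (1/2)·Σ_{j≠i} q_j = 0.
With identical firms every q_j equals q_i, so Σ_{j≠i} q_j = 2q_i and 126 = 2q_i, giving q_i = 63.
Price P = 239 - (1/2)·189 = 289/2.
Yarrow's profit: (289/2 - 113)·63 = 1984.5000.

1984.50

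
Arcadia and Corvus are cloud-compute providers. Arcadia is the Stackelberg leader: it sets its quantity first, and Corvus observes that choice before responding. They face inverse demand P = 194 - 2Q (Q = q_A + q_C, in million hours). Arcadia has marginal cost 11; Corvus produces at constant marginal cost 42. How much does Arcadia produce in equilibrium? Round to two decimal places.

53.50

The follower Corvus best-responds to any q_A: π_C = (194 - 2Q)q_C - 42q_C.
Setting the follower's marginal profit to zero, 152 - 2q_A - 4q_C = 0, i.e. q_C = (152 - 2q_A)/4.
The leader anticipates this reaction. Substituting into P = 194 - 2Q gives P = 118 - q_A, so π_A = (118 - q_A)q_A - 11q_A.
Maximising: ∂π_A/∂q_A = 107 - 2q_A = 0, giving q_A = 107/2.
Then q_C = (152 - 2·(107/2))/4 = 45/4.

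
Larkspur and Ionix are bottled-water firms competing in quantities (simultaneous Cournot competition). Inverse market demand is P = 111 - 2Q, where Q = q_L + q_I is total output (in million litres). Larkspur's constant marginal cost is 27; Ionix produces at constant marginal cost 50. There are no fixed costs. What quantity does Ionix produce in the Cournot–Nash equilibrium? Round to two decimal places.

Larkspur's profit: π_L = (111 - 2Q)q_L - (27q_L). Setting ∂π_L/∂q_L = 0: 84 - 4q_L - 2(q_I) = 0.
Ionix's first-order condition: 61 - 4q_I - 2(q_L) = 0.
So q_L = (84 - 2q_I)/4 and q_I = (61 - 2q_L)/4.
Solving the pair: q_L = 107/6, q_I = 19/3.

6.33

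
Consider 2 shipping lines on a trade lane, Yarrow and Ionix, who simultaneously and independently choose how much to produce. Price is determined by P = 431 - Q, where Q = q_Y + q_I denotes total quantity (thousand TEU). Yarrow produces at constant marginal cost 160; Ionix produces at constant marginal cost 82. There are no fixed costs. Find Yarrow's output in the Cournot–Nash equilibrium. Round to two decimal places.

64.33

Yarrow's profit: π_Y = (431 - Q)q_Y - (160q_Y). Setting ∂π_Y/∂q_Y = 0: 271 - 2q_Y - (q_I) = 0.
Ionix's first-order condition: 349 - 2q_I - (q_Y) = 0.
Rearranging gives the reaction functions q_Y = (271 - q_I)/2 and q_I = (349 - q_Y)/2.
Substituting one into the other gives q_Y = 193/3 and q_I = 427/3.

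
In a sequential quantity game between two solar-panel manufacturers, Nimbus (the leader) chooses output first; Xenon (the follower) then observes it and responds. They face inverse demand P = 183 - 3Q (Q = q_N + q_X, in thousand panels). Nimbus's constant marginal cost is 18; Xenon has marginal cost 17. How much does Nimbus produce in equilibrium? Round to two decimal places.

27.33

Solve by backward induction. Given q_N, the follower Xenon maximises π_X = (183 - 3q_N - 3q_X)q_X - 17q_X.
Setting the follower's marginal profit to zero, 166 - 3q_N - 6q_X = 0, i.e. q_X = (166 - 3q_N)/6.
Nimbus substitutes q_X(q_N) into its own profit: π_N = q_N(183 - 3q_N - (166 - 3q_N)/2) - 18q_N = (100 - (3/2)q_N)q_N - 18q_N.
The leader's first-order condition 82 - 3q_N = 0 yields q_N = 82/3.
Then q_X = (166 - 3·(82/3))/6 = 14.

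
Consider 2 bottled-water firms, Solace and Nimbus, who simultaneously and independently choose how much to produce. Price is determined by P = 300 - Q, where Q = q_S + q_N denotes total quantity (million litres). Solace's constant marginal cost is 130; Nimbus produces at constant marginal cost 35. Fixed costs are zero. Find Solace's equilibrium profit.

625

Solace's profit: π_S = (300 - Q)q_S - (130q_S). Setting ∂π_S/∂q_S = 0: 170 - 2q_S - (q_N) = 0.
Nimbus's profit: π_N = (300 - Q)q_N - (35q_N). Setting ∂π_N/∂q_N = 0: 265 - 2q_N - (q_S) = 0.
So q_S = (170 - q_N)/2 and q_N = (265 - q_S)/2.
Substituting one into the other gives q_S = 25 and q_N = 120.
Price P = 300 - 145 = 155.
Solace's profit: (155 - 130)·25 = 625.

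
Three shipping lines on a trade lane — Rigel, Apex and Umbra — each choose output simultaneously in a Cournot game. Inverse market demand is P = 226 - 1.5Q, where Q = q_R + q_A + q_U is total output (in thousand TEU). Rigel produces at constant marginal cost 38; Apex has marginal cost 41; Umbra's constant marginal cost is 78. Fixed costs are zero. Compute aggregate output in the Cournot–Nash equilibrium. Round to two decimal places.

86.83

Rigel's profit: π_R = (226 - 1.5Q)q_R - (38q_R). Setting ∂π_R/∂q_R = 0: 188 - 3q_R - (3/2)(q_A + q_U) = 0.
Apex's first-order condition: 185 - 3q_A - (3/2)(q_R + q_U) = 0.
Umbra's first-order condition: 148 - 3q_U - (3/2)(q_R + q_A) = 0.
Summing all 3 equations gives 521 − 6Q = 0, hence Q = 521/6.
Back-substituting: q_R = (188 − 521/4)/(3/2) = 77/2, q_A = (185 − 521/4)/(3/2) = 73/2, q_U = (148 − 521/4)/(3/2) = 71/6.
Total output Q = 77/2 + 73/2 + 71/6 = 521/6.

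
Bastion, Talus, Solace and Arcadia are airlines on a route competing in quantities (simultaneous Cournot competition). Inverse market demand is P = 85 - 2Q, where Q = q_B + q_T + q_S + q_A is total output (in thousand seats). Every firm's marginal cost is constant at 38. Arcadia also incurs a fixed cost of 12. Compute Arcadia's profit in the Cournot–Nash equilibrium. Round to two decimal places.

Each firm earns π_i = (85 - 2Q)q_i - 38q_i.
Setting ∂π_i/∂q_i = 0 with rivals' quantities fixed: 47 - 4q_i - 2·Σ_{j≠i} q_j = 0.
By symmetry each firm produces the same amount; substituting Σ_{j≠i} q_j = 3q_i yields q_i = 47/10.
Price P = 85 - 2·(94/5) = 237/5.
Arcadia's profit: (237/5 - 38)·(47/10) - 12 = 1609/50.

32.18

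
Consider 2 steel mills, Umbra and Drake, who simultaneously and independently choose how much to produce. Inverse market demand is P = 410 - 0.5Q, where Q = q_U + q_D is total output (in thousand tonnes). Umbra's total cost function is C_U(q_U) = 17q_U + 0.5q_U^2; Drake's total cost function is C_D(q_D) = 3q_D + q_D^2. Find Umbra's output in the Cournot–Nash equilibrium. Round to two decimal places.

Umbra's profit: π_U = (410 - 0.5Q)q_U - (17q_U + (1/2)q_U²). Setting ∂π_U/∂q_U = 0: 393 - 2q_U - (1/2)(q_D) = 0.
Drake's profit: π_D = (410 - 0.5Q)q_D - (3q_D + q_D²). Setting ∂π_D/∂q_D = 0: 407 - 3q_D - (1/2)(q_U) = 0.
So q_U = (393 - (1/2)q_D)/2 and q_D = (407 - (1/2)q_U)/3.
Solving the pair: q_U = 169.6522, q_D = 107.3913.

169.65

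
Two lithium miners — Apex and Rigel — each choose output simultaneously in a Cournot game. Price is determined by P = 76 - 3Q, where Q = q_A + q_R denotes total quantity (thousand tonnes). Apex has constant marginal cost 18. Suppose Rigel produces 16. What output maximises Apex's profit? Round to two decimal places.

With the rival's output fixed at 16, Apex's profit is π_A = (76 - 3·16 - 3q_A)q_A - (18q_A) = (28 - 3q_A)q_A - (18q_A).
∂π_A/∂q_A = 10 - 6q_A = 0, so q_A = 5/3.

1.67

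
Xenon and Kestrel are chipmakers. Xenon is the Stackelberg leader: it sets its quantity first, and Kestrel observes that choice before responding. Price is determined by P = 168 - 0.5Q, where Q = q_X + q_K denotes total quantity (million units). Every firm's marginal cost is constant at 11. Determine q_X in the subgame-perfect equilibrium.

157

Solve by backward induction. Given q_X, the follower Kestrel maximises π_K = (168 - (1/2)q_X - (1/2)q_K)q_K - 11q_K.
Follower FOC: 157 - (1/2)q_X - q_K = 0, so q_K(q_X) = (157 - (1/2)q_X).
Xenon substitutes q_K(q_X) into its own profit: π_X = q_X(168 - (1/2)q_X - (157 - (1/2)q_X)/2) - 11q_X = (179/2 - (1/4)q_X)q_X - 11q_X.
Leader FOC: 157/2 - (1/2)q_X = 0, so q_X = 157.
Then q_K = (157 - (1/2)·157) = 157/2.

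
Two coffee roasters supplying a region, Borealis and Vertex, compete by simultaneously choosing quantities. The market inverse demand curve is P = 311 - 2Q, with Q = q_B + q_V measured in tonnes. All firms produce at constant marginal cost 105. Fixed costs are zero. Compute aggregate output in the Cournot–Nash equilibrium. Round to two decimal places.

68.67

A representative firm's profit is π_i = q_i(311 - 2Q) - 105q_i.
First-order condition (treating rivals' output as given): 206 - 4q_i - 2q_j = 0.
By symmetry each firm produces the same amount; substituting q_j = q_i yields q_i = 206/6 = 103/3.
Total output Q = 103/3 + 103/3 = 206/3.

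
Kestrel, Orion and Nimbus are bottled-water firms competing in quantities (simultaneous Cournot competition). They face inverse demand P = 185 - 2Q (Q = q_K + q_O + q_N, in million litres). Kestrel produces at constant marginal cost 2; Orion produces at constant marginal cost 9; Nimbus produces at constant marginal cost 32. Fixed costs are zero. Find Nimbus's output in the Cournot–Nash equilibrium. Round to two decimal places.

Kestrel's profit: π_K = (185 - 2Q)q_K - (2q_K). Setting ∂π_K/∂q_K = 0: 183 - 4q_K - 2(q_O + q_N) = 0.
Orion's first-order condition: 176 - 4q_O - 2(q_K + q_N) = 0.
Nimbus's first-order condition: 153 - 4q_N - 2(q_K + q_O) = 0.
Adding the 3 first-order conditions: 512 − 8Q = 0, so Q = 64.
Back-substituting: q_K = (183 − 128)/2 = 55/2, q_O = (176 − 128)/2 = 24, q_N = (153 − 128)/2 = 25/2.

12.50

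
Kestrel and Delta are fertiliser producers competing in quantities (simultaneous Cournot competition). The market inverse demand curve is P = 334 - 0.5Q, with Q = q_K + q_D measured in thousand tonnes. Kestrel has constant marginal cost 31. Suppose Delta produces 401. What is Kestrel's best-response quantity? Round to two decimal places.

102.50

With the rival's output fixed at 401, Kestrel's profit is π_K = (334 - (1/2)·401 - (1/2)q_K)q_K - (31q_K) = (267/2 - (1/2)q_K)q_K - (31q_K).
∂π_K/∂q_K = 205/2 - q_K = 0, so q_K = 205/2.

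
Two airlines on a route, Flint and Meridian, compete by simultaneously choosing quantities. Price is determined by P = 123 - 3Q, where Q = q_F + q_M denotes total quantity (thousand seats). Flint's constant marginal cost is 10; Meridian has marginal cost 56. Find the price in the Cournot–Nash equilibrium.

Flint's profit: π_F = (123 - 3Q)q_F - (10q_F). Setting ∂π_F/∂q_F = 0: 113 - 6q_F - 3(q_M) = 0.
Meridian's first-order condition: 67 - 6q_M - 3(q_F) = 0.
Rearranging gives the reaction functions q_F = (113 - 3q_M)/6 and q_M = (67 - 3q_F)/6.
Solving the pair: q_F = 53/3, q_M = 7/3.
Total output Q = 20, so price P = 123 - 3·20 = 63.

63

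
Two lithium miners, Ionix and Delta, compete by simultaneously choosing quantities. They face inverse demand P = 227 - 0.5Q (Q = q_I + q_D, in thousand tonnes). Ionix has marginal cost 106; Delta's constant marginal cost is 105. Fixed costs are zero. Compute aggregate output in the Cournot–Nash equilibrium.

162

Ionix's profit: π_I = (227 - 0.5Q)q_I - (106q_I). Setting ∂π_I/∂q_I = 0: 121 - q_I - (1/2)(q_D) = 0.
Delta's first-order condition: 122 - q_D - (1/2)(q_I) = 0.
Rearranging gives the reaction functions q_I = (121 - (1/2)q_D) and q_D = (122 - (1/2)q_I).
Substituting one into the other gives q_I = 80 and q_D = 82.
Total output Q = 80 + 82 = 162.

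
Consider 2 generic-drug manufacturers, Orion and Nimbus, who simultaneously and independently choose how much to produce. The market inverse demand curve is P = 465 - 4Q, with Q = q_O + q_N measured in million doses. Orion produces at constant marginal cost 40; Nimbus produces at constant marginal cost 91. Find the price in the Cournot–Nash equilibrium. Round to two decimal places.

198.67

Orion's profit: π_O = (465 - 4Q)q_O - (40q_O). Setting ∂π_O/∂q_O = 0: 425 - 8q_O - 4(q_N) = 0.
Nimbus's first-order condition: 374 - 8q_N - 4(q_O) = 0.
So q_O = (425 - 4q_N)/8 and q_N = (374 - 4q_O)/8.
Substituting one into the other gives q_O = 119/3 and q_N = 323/12.
Total output Q = 799/12, so price P = 465 - 4·(799/12) = 596/3.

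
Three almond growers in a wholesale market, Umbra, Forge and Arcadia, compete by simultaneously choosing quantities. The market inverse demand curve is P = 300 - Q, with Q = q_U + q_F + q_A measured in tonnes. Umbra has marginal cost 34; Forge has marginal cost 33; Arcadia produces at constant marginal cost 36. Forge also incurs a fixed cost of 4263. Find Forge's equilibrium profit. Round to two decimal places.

327.06

Umbra's profit: π_U = (300 - Q)q_U - (34q_U). Setting ∂π_U/∂q_U = 0: 266 - 2q_U - (q_F + q_A) = 0.
Forge's first-order condition: 267 - 2q_F - (q_U + q_A) = 0.
Arcadia's profit: π_A = (300 - Q)q_A - (36q_A). Setting ∂π_A/∂q_A = 0: 264 - 2q_A - (q_U + q_F) = 0.
Summing all 3 equations gives 797 − 4Q = 0, hence Q = 797/4.
Back-substituting: q_U = (266 − 797/4) = 267/4, q_F = (267 − 797/4) = 271/4, q_A = (264 − 797/4) = 259/4.
Price P = 300 - 797/4 = 403/4.
Forge's profit: (403/4 - 33)·(271/4) - 4263 = 327.0625.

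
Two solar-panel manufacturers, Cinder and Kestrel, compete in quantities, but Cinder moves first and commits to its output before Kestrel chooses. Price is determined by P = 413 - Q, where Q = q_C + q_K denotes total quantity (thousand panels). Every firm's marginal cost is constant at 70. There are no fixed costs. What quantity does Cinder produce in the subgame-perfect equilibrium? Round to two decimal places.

171.50

Solve by backward induction. Given q_C, the follower Kestrel maximises π_K = (413 - q_C - q_K)q_K - 70q_K.
∂π_K/∂q_K = 343 - q_C - 2q_K = 0 gives the reaction function q_K = (343 - q_C)/2.
Cinder substitutes q_K(q_C) into its own profit: π_C = q_C(413 - q_C - (343 - q_C)/2) - 70q_C = (483/2 - (1/2)q_C)q_C - 70q_C.
Maximising: ∂π_C/∂q_C = 343/2 - q_C = 0, giving q_C = 343/2.
Then q_K = (343 - 343/2)/2 = 343/4.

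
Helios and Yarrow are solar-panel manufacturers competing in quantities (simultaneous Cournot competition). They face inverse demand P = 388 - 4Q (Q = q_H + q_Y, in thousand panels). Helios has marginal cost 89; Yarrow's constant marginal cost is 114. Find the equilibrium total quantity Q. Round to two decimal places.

Helios's profit: π_H = (388 - 4Q)q_H - (89q_H). Setting ∂π_H/∂q_H = 0: 299 - 8q_H - 4(q_Y) = 0.
Yarrow's first-order condition: 274 - 8q_Y - 4(q_H) = 0.
Rearranging gives the reaction functions q_H = (299 - 4q_Y)/8 and q_Y = (274 - 4q_H)/8.
Solving the pair: q_H = 27, q_Y = 83/4.
Total output Q = 27 + 83/4 = 191/4.

47.75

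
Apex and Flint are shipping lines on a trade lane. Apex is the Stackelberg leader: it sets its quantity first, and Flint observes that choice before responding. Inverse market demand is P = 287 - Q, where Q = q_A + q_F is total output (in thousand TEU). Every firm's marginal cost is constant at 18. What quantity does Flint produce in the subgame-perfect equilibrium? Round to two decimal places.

The follower Flint best-responds to any q_A: π_F = (287 - Q)q_F - 18q_F.
∂π_F/∂q_F = 269 - q_A - 2q_F = 0 gives the reaction function q_F = (269 - q_A)/2.
Apex substitutes q_F(q_A) into its own profit: π_A = q_A(287 - q_A - (269 - q_A)/2) - 18q_A = (305/2 - (1/2)q_A)q_A - 18q_A.
Maximising: ∂π_A/∂q_A = 269/2 - q_A = 0, giving q_A = 269/2.
Then q_F = (269 - 269/2)/2 = 269/4.

67.25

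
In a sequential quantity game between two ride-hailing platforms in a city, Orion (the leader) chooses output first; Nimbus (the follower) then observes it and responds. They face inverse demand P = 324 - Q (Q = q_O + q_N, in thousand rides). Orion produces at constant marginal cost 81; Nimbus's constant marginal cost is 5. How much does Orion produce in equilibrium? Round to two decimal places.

83.50

Solve by backward induction. Given q_O, the follower Nimbus maximises π_N = (324 - q_O - q_N)q_N - 5q_N.
Follower FOC: 319 - q_O - 2q_N = 0, so q_N(q_O) = (319 - q_O)/2.
Orion substitutes q_N(q_O) into its own profit: π_O = q_O(324 - q_O - (319 - q_O)/2) - 81q_O = (329/2 - (1/2)q_O)q_O - 81q_O.
The leader's first-order condition 167/2 - q_O = 0 yields q_O = 167/2.
Then q_N = (319 - 167/2)/2 = 471/4.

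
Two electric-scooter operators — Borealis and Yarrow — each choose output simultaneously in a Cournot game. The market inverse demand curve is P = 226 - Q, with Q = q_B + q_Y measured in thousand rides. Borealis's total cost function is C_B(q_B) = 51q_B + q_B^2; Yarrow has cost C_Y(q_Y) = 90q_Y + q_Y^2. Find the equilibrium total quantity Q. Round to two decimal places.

Borealis's profit: π_B = (226 - Q)q_B - (51q_B + q_B²). Setting ∂π_B/∂q_B = 0: 175 - 4q_B - (q_Y) = 0.
Yarrow's first-order condition: 136 - 4q_Y - (q_B) = 0.
Rearranging gives the reaction functions q_B = (175 - q_Y)/4 and q_Y = (136 - q_B)/4.
Substituting one into the other gives q_B = 188/5 and q_Y = 123/5.
Total output Q = 188/5 + 123/5 = 311/5.

62.20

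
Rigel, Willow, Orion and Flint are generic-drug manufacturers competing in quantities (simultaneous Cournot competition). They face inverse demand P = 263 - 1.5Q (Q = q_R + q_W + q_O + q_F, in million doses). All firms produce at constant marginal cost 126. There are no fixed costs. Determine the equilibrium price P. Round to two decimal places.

Each firm earns π_i = (263 - 1.5Q)q_i - 126q_i.
Setting ∂π_i/∂q_i = 0 with rivals' quantities fixed: 137 - 3q_i - (3/2)·Σ_{j≠i} q_j = 0.
By symmetry each firm produces the same amount; substituting Σ_{j≠i} q_j = 3q_i yields q_i = 137/(15/2) = 274/15.
Total output Q = 1096/15, so price P = 263 - (3/2)·(1096/15) = 767/5.

153.40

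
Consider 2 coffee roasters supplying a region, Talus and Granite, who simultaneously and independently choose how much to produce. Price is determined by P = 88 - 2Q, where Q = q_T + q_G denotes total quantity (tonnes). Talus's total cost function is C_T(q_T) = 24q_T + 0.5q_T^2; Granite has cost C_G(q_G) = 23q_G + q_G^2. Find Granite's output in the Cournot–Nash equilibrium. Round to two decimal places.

7.58

Talus's profit: π_T = (88 - 2Q)q_T - (24q_T + (1/2)q_T²). Setting ∂π_T/∂q_T = 0: 64 - 5q_T - 2(q_G) = 0.
Granite's profit: π_G = (88 - 2Q)q_G - (23q_G + q_G²). Setting ∂π_G/∂q_G = 0: 65 - 6q_G - 2(q_T) = 0.
So q_T = (64 - 2q_G)/5 and q_G = (65 - 2q_T)/6.
Substituting one into the other gives q_T = 127/13 and q_G = 197/26.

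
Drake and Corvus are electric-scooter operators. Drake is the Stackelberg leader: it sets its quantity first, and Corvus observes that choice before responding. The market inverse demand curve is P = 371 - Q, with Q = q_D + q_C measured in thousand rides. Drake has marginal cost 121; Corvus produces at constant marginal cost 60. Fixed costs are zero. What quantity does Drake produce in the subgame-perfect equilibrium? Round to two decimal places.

The follower Corvus best-responds to any q_D: π_C = (371 - Q)q_C - 60q_C.
∂π_C/∂q_C = 311 - q_D - 2q_C = 0 gives the reaction function q_C = (311 - q_D)/2.
Drake substitutes q_C(q_D) into its own profit: π_D = q_D(371 - q_D - (311 - q_D)/2) - 121q_D = (431/2 - (1/2)q_D)q_D - 121q_D.
Leader FOC: 189/2 - q_D = 0, so q_D = 189/2.
Then q_C = (311 - 189/2)/2 = 433/4.

94.50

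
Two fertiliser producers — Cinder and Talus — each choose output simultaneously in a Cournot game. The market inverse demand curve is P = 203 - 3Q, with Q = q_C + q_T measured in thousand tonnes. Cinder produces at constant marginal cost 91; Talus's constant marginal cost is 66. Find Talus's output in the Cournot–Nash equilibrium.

Cinder's profit: π_C = (203 - 3Q)q_C - (91q_C). Setting ∂π_C/∂q_C = 0: 112 - 6q_C - 3(q_T) = 0.
Talus's first-order condition: 137 - 6q_T - 3(q_C) = 0.
So q_C = (112 - 3q_T)/6 and q_T = (137 - 3q_C)/6.
Substituting one into the other gives q_C = 29/3 and q_T = 18.

18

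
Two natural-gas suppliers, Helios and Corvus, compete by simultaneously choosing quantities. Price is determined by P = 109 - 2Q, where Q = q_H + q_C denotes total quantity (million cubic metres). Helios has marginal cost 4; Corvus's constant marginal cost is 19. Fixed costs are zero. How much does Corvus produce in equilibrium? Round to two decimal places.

12.50

Helios's profit: π_H = (109 - 2Q)q_H - (4q_H). Setting ∂π_H/∂q_H = 0: 105 - 4q_H - 2(q_C) = 0.
Corvus's first-order condition: 90 - 4q_C - 2(q_H) = 0.
Best responses: q_H = (105 - 2q_C)/4, q_C = (90 - 2q_H)/4.
Solving the pair: q_H = 20, q_C = 25/2.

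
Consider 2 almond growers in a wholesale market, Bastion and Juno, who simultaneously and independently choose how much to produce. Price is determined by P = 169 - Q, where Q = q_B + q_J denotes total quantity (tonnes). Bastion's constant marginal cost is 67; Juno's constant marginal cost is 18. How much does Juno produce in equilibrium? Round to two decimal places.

Bastion's profit: π_B = (169 - Q)q_B - (67q_B). Setting ∂π_B/∂q_B = 0: 102 - 2q_B - (q_J) = 0.
Juno's first-order condition: 151 - 2q_J - (q_B) = 0.
Rearranging gives the reaction functions q_B = (102 - q_J)/2 and q_J = (151 - q_B)/2.
Substituting one into the other gives q_B = 53/3 and q_J = 200/3.

66.67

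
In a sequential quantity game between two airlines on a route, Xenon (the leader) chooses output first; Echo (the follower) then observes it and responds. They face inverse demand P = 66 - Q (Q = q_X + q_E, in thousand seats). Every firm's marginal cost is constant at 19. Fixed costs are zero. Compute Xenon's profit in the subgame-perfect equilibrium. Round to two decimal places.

276.13

Solve by backward induction. Given q_X, the follower Echo maximises π_E = (66 - q_X - q_E)q_E - 19q_E.
Follower FOC: 47 - q_X - 2q_E = 0, so q_E(q_X) = (47 - q_X)/2.
Xenon substitutes q_E(q_X) into its own profit: π_X = q_X(66 - q_X - (47 - q_X)/2) - 19q_X = (85/2 - (1/2)q_X)q_X - 19q_X.
The leader's first-order condition 47/2 - q_X = 0 yields q_X = 47/2.
Then q_E = (47 - 47/2)/2 = 47/4.
Price P = 66 - 141/4 = 123/4.
Xenon's profit: (123/4 - 19)·(47/2) = 276.1250.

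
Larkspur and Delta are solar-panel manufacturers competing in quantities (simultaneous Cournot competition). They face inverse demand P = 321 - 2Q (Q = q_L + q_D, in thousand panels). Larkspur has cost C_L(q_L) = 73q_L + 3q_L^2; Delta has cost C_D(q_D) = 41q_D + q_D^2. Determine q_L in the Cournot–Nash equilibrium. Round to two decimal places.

16.57

Larkspur's profit: π_L = (321 - 2Q)q_L - (73q_L + 3q_L²). Setting ∂π_L/∂q_L = 0: 248 - 10q_L - 2(q_D) = 0.
Delta's first-order condition: 280 - 6q_D - 2(q_L) = 0.
Rearranging gives the reaction functions q_L = (248 - 2q_D)/10 and q_D = (280 - 2q_L)/6.
Solving the pair: q_L = 116/7, q_D = 288/7.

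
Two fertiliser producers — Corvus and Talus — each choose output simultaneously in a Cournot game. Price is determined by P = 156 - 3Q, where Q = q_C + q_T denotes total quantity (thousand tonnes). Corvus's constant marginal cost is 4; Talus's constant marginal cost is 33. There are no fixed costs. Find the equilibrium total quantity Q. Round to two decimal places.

Corvus's profit: π_C = (156 - 3Q)q_C - (4q_C). Setting ∂π_C/∂q_C = 0: 152 - 6q_C - 3(q_T) = 0.
Talus's first-order condition: 123 - 6q_T - 3(q_C) = 0.
Rearranging gives the reaction functions q_C = (152 - 3q_T)/6 and q_T = (123 - 3q_C)/6.
Substituting one into the other gives q_C = 181/9 and q_T = 94/9.
Total output Q = 181/9 + 94/9 = 275/9.

30.56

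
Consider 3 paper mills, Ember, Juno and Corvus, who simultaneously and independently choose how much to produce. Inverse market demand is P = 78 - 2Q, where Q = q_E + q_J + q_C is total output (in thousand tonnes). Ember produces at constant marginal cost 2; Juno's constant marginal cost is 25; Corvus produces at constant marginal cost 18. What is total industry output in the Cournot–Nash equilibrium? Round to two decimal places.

Ember's profit: π_E = (78 - 2Q)q_E - (2q_E). Setting ∂π_E/∂q_E = 0: 76 - 4q_E - 2(q_J + q_C) = 0.
Juno's profit: π_J = (78 - 2Q)q_J - (25q_J). Setting ∂π_J/∂q_J = 0: 53 - 4q_J - 2(q_E + q_C) = 0.
Corvus's first-order condition: 60 - 4q_C - 2(q_E + q_J) = 0.
Adding the 3 conditions: 189 − 4Q − 4Q = 0, i.e. Q = 189/8.
Back-substituting: q_E = (76 − 189/4)/2 = 115/8, q_J = (53 − 189/4)/2 = 23/8, q_C = (60 − 189/4)/2 = 51/8.
Total output Q = 115/8 + 23/8 + 51/8 = 189/8.

23.63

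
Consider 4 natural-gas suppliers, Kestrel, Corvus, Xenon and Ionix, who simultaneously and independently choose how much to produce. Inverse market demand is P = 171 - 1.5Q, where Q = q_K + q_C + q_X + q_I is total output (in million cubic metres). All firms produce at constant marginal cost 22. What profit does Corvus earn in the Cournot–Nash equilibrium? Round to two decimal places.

592.03

A representative firm's profit is π_i = q_i(171 - 1.5Q) - 22q_i.
First-order condition (treating rivals' output as given): 149 - 3q_i - (3/2)·Σ_{j≠i} q_j = 0.
With identical firms every q_j equals q_i, so Σ_{j≠i} q_j = 3q_i and 149 = (15/2)q_i, giving q_i = 298/15.
Price P = 171 - (3/2)·(1192/15) = 259/5.
Corvus's profit: (259/5 - 22)·(298/15) = 592.0267.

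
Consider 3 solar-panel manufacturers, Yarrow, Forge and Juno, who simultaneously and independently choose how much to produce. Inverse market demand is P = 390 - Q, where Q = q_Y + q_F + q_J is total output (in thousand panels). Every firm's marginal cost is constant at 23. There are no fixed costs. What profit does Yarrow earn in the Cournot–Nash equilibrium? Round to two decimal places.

8418.06

A representative firm's profit is π_i = q_i(390 - Q) - 23q_i.
First-order condition (treating rivals' output as given): 367 - 2q_i - Σ_{j≠i} q_j = 0.
With identical firms every q_j equals q_i, so Σ_{j≠i} q_j = 2q_i and 367 = 4q_i, giving q_i = 367/4.
Price P = 390 - 1101/4 = 459/4.
Yarrow's profit: (459/4 - 23)·(367/4) = 8418.0625.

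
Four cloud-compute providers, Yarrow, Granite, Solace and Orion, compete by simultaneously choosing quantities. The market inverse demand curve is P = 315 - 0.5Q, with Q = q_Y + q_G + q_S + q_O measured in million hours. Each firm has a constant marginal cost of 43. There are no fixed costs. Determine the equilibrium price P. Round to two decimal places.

97.40

A representative firm's profit is π_i = q_i(315 - 0.5Q) - 43q_i.
Setting ∂π_i/∂q_i = 0 with rivals' quantities fixed: 272 - q_i - (1/2)·Σ_{j≠i} q_j = 0.
By symmetry each firm produces the same amount; substituting Σ_{j≠i} q_j = 3q_i yields q_i = 272/(5/2) = 544/5.
Total output Q = 435.2000, so price P = 315 - (1/2)·435.2000 = 487/5.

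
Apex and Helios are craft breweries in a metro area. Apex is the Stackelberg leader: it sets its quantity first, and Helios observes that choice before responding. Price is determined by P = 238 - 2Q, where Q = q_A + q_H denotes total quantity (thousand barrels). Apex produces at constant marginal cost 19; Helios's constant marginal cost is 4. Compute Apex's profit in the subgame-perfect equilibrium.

2601

Solve by backward induction. Given q_A, the follower Helios maximises π_H = (238 - 2q_A - 2q_H)q_H - 4q_H.
Follower FOC: 234 - 2q_A - 4q_H = 0, so q_H(q_A) = (234 - 2q_A)/4.
Apex substitutes q_H(q_A) into its own profit: π_A = q_A(238 - 2q_A - (234 - 2q_A)/2) - 19q_A = (121 - q_A)q_A - 19q_A.
Leader FOC: 102 - 2q_A = 0, so q_A = 51.
Then q_H = (234 - 2·51)/4 = 33.
Price P = 238 - 2·84 = 70.
Apex's profit: (70 - 19)·51 = 2601.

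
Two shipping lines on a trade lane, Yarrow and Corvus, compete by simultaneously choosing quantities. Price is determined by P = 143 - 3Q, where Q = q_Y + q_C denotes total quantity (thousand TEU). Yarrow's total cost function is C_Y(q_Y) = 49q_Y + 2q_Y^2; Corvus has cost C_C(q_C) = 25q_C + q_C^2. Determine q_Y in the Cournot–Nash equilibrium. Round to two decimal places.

Yarrow's profit: π_Y = (143 - 3Q)q_Y - (49q_Y + 2q_Y²). Setting ∂π_Y/∂q_Y = 0: 94 - 10q_Y - 3(q_C) = 0.
Corvus's first-order condition: 118 - 8q_C - 3(q_Y) = 0.
So q_Y = (94 - 3q_C)/10 and q_C = (118 - 3q_Y)/8.
Substituting one into the other gives q_Y = 398/71 and q_C = 898/71.

5.61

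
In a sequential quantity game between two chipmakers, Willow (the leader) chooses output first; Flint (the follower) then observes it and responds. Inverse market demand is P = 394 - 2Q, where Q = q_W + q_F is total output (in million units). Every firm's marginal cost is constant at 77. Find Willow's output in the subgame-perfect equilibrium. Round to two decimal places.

Solve by backward induction. Given q_W, the follower Flint maximises π_F = (394 - 2q_W - 2q_F)q_F - 77q_F.
∂π_F/∂q_F = 317 - 2q_W - 4q_F = 0 gives the reaction function q_F = (317 - 2q_W)/4.
The leader anticipates this reaction. Substituting into P = 394 - 2Q gives P = 471/2 - q_W, so π_W = (471/2 - q_W)q_W - 77q_W.
Maximising: ∂π_W/∂q_W = 317/2 - 2q_W = 0, giving q_W = 317/4.
Then q_F = (317 - 2·(317/4))/4 = 317/8.

79.25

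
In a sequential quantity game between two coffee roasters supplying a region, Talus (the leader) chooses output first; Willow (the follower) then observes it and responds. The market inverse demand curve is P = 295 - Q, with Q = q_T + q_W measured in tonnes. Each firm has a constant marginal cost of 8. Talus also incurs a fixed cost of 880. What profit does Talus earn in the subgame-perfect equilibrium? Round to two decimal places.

Solve by backward induction. Given q_T, the follower Willow maximises π_W = (295 - q_T - q_W)q_W - 8q_W.
∂π_W/∂q_W = 287 - q_T - 2q_W = 0 gives the reaction function q_W = (287 - q_T)/2.
Talus substitutes q_W(q_T) into its own profit: π_T = q_T(295 - q_T - (287 - q_T)/2) - 8q_T = (303/2 - (1/2)q_T)q_T - 8q_T.
Leader FOC: 287/2 - q_T = 0, so q_T = 287/2.
Then q_W = (287 - 287/2)/2 = 287/4.
Price P = 295 - 861/4 = 319/4.
Talus's profit: (319/4 - 8)·(287/2) - 880 = 9416.1250.

9416.13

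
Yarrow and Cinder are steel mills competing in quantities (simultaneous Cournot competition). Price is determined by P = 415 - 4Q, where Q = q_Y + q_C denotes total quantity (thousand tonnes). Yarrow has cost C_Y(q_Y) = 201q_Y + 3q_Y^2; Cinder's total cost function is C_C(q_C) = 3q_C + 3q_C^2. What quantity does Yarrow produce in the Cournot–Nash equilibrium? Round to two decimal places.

Yarrow's profit: π_Y = (415 - 4Q)q_Y - (201q_Y + 3q_Y²). Setting ∂π_Y/∂q_Y = 0: 214 - 14q_Y - 4(q_C) = 0.
Cinder's first-order condition: 412 - 14q_C - 4(q_Y) = 0.
So q_Y = (214 - 4q_C)/14 and q_C = (412 - 4q_Y)/14.
Substituting one into the other gives q_Y = 337/45 and q_C = 1228/45.

7.49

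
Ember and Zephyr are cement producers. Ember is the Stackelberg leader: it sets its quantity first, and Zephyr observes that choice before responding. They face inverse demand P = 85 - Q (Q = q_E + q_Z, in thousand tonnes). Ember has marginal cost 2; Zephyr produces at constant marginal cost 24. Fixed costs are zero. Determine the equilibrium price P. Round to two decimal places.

28.25

Solve by backward induction. Given q_E, the follower Zephyr maximises π_Z = (85 - q_E - q_Z)q_Z - 24q_Z.
∂π_Z/∂q_Z = 61 - q_E - 2q_Z = 0 gives the reaction function q_Z = (61 - q_E)/2.
The leader anticipates this reaction. Substituting into P = 85 - Q gives P = 109/2 - (1/2)q_E, so π_E = (109/2 - (1/2)q_E)q_E - 2q_E.
Maximising: ∂π_E/∂q_E = 105/2 - q_E = 0, giving q_E = 105/2.
Then q_Z = (61 - 105/2)/2 = 17/4.
Total output Q = 227/4, so price P = 85 - 227/4 = 113/4.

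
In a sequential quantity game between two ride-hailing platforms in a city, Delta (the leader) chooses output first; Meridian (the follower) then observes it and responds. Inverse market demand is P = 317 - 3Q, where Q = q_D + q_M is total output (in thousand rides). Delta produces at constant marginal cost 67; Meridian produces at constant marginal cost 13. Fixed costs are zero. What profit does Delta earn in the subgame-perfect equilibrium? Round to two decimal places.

Solve by backward induction. Given q_D, the follower Meridian maximises π_M = (317 - 3q_D - 3q_M)q_M - 13q_M.
∂π_M/∂q_M = 304 - 3q_D - 6q_M = 0 gives the reaction function q_M = (304 - 3q_D)/6.
Delta substitutes q_M(q_D) into its own profit: π_D = q_D(317 - 3q_D - (304 - 3q_D)/2) - 67q_D = (165 - (3/2)q_D)q_D - 67q_D.
Leader FOC: 98 - 3q_D = 0, so q_D = 98/3.
Then q_M = (304 - 3·(98/3))/6 = 103/3.
Price P = 317 - 3·67 = 116.
Delta's profit: (116 - 67)·(98/3) = 1600.6667.

1600.67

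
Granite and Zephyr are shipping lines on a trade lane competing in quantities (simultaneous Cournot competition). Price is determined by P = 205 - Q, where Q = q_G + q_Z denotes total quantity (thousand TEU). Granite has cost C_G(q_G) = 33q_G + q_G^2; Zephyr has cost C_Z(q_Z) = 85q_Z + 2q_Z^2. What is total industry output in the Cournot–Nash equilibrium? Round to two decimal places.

Granite's profit: π_G = (205 - Q)q_G - (33q_G + q_G²). Setting ∂π_G/∂q_G = 0: 172 - 4q_G - (q_Z) = 0.
Zephyr's profit: π_Z = (205 - Q)q_Z - (85q_Z + 2q_Z²). Setting ∂π_Z/∂q_Z = 0: 120 - 6q_Z - (q_G) = 0.
Rearranging gives the reaction functions q_G = (172 - q_Z)/4 and q_Z = (120 - q_G)/6.
Substituting one into the other gives q_G = 912/23 and q_Z = 308/23.
Total output Q = 912/23 + 308/23 = 1220/23.

53.04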